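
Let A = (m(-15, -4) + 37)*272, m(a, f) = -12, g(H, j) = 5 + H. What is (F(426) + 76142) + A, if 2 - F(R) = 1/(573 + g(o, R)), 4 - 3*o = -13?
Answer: 145234941/1751 ≈ 82944.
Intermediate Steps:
o = 17/3 (o = 4/3 - ⅓*(-13) = 4/3 + 13/3 = 17/3 ≈ 5.6667)
F(R) = 3499/1751 (F(R) = 2 - 1/(573 + (5 + 17/3)) = 2 - 1/(573 + 32/3) = 2 - 1/1751/3 = 2 - 1*3/1751 = 2 - 3/1751 = 3499/1751)
A = 6800 (A = (-12 + 37)*272 = 25*272 = 6800)
(F(426) + 76142) + A = (3499/1751 + 76142) + 6800 = 133328141/1751 + 6800 = 145234941/1751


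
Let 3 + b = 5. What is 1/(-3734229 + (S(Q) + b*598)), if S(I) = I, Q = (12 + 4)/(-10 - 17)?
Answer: -27/100791907 ≈ -2.6788e-7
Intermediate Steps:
Q = -16/27 (Q = 16/(-27) = 16*(-1/27) = -16/27 ≈ -0.59259)
b = 2 (b = -3 + 5 = 2)
1/(-3734229 + (S(Q) + b*598)) = 1/(-3734229 + (-16/27 + 2*598)) = 1/(-3734229 + (-16/27 + 1196)) = 1/(-3734229 + 32276/27) = 1/(-100791907/27) = -27/100791907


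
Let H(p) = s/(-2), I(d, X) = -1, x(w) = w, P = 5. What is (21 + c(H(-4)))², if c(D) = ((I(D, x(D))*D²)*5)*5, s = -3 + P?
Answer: 16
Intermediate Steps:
s = 2 (s = -3 + 5 = 2)
H(p) = -1 (H(p) = 2/(-2) = 2*(-½) = -1)
c(D) = -25*D² (c(D) = (-D²*5)*5 = -5*D²*5 = -25*D²)
(21 + c(H(-4)))² = (21 - 25*(-1)²)² = (21 - 25*1)² = (21 - 25)² = (-4)² = 16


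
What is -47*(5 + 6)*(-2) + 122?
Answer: 1156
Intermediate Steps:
-47*(5 + 6)*(-2) + 122 = -517*(-2) + 122 = -47*(-22) + 122 = 1034 + 122 = 1156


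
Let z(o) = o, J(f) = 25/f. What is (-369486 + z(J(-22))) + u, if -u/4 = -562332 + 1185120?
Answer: -62934061/22 ≈ -2.8606e+6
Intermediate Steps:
u = -2491152 (u = -4*(-562332 + 1185120) = -4*622788 = -2491152)
(-369486 + z(J(-22))) + u = (-369486 + 25/(-22)) - 2491152 = (-369486 + 25*(-1/22)) - 2491152 = (-369486 - 25/22) - 2491152 = -8128717/22 - 2491152 = -62934061/22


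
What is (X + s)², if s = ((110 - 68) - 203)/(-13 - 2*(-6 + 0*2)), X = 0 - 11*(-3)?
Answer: 37636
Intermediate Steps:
X = 33 (X = 0 + 33 = 33)
s = 161 (s = (42 - 203)/(-13 - 2*(-6 + 0)) = -161/(-13 - 2*(-6)) = -161/(-13 + 12) = -161/(-1) = -161*(-1) = 161)
(X + s)² = (33 + 161)² = 194² = 37636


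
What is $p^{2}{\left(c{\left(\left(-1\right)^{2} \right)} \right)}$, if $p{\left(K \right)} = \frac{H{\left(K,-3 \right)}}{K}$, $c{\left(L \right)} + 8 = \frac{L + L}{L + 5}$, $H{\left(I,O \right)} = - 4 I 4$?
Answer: $256$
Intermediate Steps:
$H{\left(I,O \right)} = - 16 I$
$c{\left(L \right)} = -8 + \frac{2 L}{5 + L}$ ($c{\left(L \right)} = -8 + \frac{L + L}{L + 5} = -8 + \frac{2 L}{5 + L}$)
$p{\left(K \right)} = -16$ ($p{\left(K \right)} = \frac{\left(-16\right) K}{K} = -16$)
$p^{2}{\left(c{\left(\left(-1\right)^{2} \right)} \right)} = \left(-16\right)^{2} = 256$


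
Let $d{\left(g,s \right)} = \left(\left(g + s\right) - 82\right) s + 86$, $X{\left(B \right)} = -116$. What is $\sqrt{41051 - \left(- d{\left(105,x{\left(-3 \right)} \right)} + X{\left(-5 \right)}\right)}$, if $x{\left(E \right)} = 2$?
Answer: $\sqrt{41303} \approx 203.23$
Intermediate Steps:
$d{\left(g,s \right)} = 86 + s \left(-82 + g + s\right)$ ($d{\left(g,s \right)} = \left(-82 + g + s\right) s + 86 = s \left(-82 + g + s\right) + 86 = 86 + s \left(-82 + g + s\right)$)
$\sqrt{41051 - \left(- d{\left(105,x{\left(-3 \right)} \right)} + X{\left(-5 \right)}\right)} = \sqrt{41051 + \left(\left(86 + 2^{2} - 164 + 105 \cdot 2\right) - -116\right)} = \sqrt{41051 + \left(\left(86 + 4 - 164 + 210\right) + 116\right)} = \sqrt{41051 + \left(136 + 116\right)} = \sqrt{41051 + 252} = \sqrt{41303}$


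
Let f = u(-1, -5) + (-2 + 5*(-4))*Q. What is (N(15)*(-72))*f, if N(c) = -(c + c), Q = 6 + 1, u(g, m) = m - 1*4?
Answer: -352080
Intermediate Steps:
u(g, m) = -4 + m (u(g, m) = m - 4 = -4 + m)
Q = 7
f = -163 (f = (-4 - 5) + (-2 + 5*(-4))*7 = -9 + (-2 - 20)*7 = -9 - 22*7 = -9 - 154 = -163)
N(c) = -2*c
(N(15)*(-72))*f = (-2*15*(-72))*(-163) = -30*(-72)*(-163) = 2160*(-163) = -352080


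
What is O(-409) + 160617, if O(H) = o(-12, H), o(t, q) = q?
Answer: 160208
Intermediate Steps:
O(H) = H
O(-409) + 160617 = -409 + 160617 = 160208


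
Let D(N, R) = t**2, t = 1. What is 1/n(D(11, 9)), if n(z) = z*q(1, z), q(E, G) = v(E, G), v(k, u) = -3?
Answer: -1/3 ≈ -0.33333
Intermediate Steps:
q(E, G) = -3
D(N, R) = 1 (D(N, R) = 1**2 = 1)
n(z) = -3*z (n(z) = z*(-3) = -3*z)
1/n(D(11, 9)) = 1/(-3*1) = 1/(-3) = -1/3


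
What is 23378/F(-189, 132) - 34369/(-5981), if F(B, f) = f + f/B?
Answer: 4546600451/24737416 ≈ 183.79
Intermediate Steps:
23378/F(-189, 132) - 34369/(-5981) = 23378/(132 + 132/(-189)) - 34369/(-5981) = 23378/(132 + 132*(-1/189)) - 34369*(-1/5981) = 23378/(132 - 44/63) + 34369/5981 = 23378/(8272/63) + 34369/5981 = 23378*(63/8272) + 34369/5981 = 736407/4136 + 34369/5981 = 4546600451/24737416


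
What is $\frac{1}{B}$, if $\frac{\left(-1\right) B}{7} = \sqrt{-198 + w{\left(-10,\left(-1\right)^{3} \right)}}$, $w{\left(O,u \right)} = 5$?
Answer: $\frac{i \sqrt{193}}{1351} \approx 0.010283 i$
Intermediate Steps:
$B = - 7 i \sqrt{193}$ ($B = - 7 \sqrt{-198 + 5} = - 7 \sqrt{-193} = - 7 i \sqrt{193} \approx - 97.247 i$)
$\frac{1}{B} = \frac{1}{\left(-7\right) i \sqrt{193}} = \frac{i \sqrt{193}}{1351}$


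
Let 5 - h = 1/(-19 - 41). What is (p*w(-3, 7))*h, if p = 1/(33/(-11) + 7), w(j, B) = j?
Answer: -301/80 ≈ -3.7625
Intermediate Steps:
h = 301/60 (h = 5 - 1/(-19 - 41) = 5 - 1/(-60) = 5 - 1*(-1/60) = 5 + 1/60 = 301/60 ≈ 5.0167)
p = 1/4 (p = 1/(33*(-1/11) + 7) = 1/(-3 + 7) = 1/4 ≈ 0.25000)
(p*w(-3, 7))*h = ((1/4)*(-3))*(301/60) = -3/4*301/60 = -301/80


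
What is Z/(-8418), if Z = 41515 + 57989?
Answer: -16584/1403 ≈ -11.820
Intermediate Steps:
Z = 99504
Z/(-8418) = 99504/(-8418) = 99504*(-1/8418) = -16584/1403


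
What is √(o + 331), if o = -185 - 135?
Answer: √11 ≈ 3.3166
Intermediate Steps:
o = -320
√(o + 331) = √(-320 + 331) = √11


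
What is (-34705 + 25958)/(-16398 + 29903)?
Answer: -8747/13505 ≈ -0.64769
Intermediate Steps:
(-34705 + 25958)/(-16398 + 29903) = -8747/13505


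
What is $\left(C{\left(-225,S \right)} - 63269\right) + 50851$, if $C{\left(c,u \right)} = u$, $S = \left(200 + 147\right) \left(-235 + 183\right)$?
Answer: $-30462$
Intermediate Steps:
$S = -18044$ ($S = 347 \left(-52\right) = -18044$)
$\left(C{\left(-225,S \right)} - 63269\right) + 50851 = \left(-18044 - 63269\right) + 50851 = -81313 + 50851 = -30462$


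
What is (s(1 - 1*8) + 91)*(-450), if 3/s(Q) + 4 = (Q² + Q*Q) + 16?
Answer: -450585/11 ≈ -40962.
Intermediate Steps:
s(Q) = 3/(12 + 2*Q²) (s(Q) = 3/(-4 + ((Q² + Q*Q) + 16)) = 3/(-4 + ((Q² + Q²) + 16)) = 3/(-4 + (2*Q² + 16)) = 3/(-4 + (16 + 2*Q²)) = 3/(12 + 2*Q²))
(s(1 - 1*8) + 91)*(-450) = (3/(2*(6 + (1 - 1*8)²)) + 91)*(-450) = (3/(2*(6 + (1 - 8)²)) + 91)*(-450) = (3/(2*(6 + (-7)²)) + 91)*(-450) = (3/(2*(6 + 49)) + 91)*(-450) = ((3/2)/55 + 91)*(-450) = ((3/2)*(1/55) + 91)*(-450) = (3/110 + 91)*(-450) = (10013/110)*(-450) = -450585/11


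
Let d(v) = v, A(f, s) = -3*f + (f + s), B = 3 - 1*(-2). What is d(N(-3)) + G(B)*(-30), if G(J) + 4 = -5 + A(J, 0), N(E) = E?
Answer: 567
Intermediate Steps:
B = 5 (B = 3 + 2 = 5)
A(f, s) = s - 2*f
G(J) = -9 - 2*J (G(J) = -4 + (-5 + (0 - 2*J)) = -4 + (-5 - 2*J) = -9 - 2*J)
d(N(-3)) + G(B)*(-30) = -3 + (-9 - 2*5)*(-30) = -3 + (-9 - 10)*(-30) = -3 - 19*(-30) = -3 + 570 = 567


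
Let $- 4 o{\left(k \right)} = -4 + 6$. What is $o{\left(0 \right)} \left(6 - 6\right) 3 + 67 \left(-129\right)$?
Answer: $-8643$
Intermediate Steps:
$o{\left(k \right)} = - \frac{1}{2}$ ($o{\left(k \right)} = - \frac{-4 + 6}{4} = \left(- \frac{1}{4}\right) 2 = - \frac{1}{2}$)
$o{\left(0 \right)} \left(6 - 6\right) 3 + 67 \left(-129\right) = - \frac{6 - 6}{2} \cdot 3 + 67 \left(-129\right) = - \frac{6 - 6}{2} \cdot 3 - 8643 = \left(- \frac{1}{2}\right) 0 \cdot 3 - 8643 = 0 \cdot 3 - 8643 = 0 - 8643 = -8643$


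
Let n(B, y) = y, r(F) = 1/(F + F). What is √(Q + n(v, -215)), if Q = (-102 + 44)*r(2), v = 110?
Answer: 3*I*√102/2 ≈ 15.149*I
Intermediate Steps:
r(F) = 1/(2*F)
Q = -29/2 (Q = (-102 + 44)*((½)/2) = -29/2 ≈ -14.500)
√(Q + n(v, -215)) = √(-29/2 - 215) = √(-459/2) = 3*I*√102/2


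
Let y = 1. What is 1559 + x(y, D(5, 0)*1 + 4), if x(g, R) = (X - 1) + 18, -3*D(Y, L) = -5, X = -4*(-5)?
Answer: 1596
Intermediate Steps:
X = 20
D(Y, L) = 5/3 (D(Y, L) = -⅓*(-5) = 5/3)
x(g, R) = 37 (x(g, R) = (20 - 1) + 18 = 19 + 18 = 37)
1559 + x(y, D(5, 0)*1 + 4) = 1559 + 37 = 1596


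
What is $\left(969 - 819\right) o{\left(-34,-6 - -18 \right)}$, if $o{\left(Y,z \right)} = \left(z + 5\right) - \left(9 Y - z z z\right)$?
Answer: $307650$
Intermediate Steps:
$o{\left(Y,z \right)} = 5 + z + z^{3} - 9 Y$ ($o{\left(Y,z \right)} = \left(5 + z\right) - \left(9 Y - z^{2} z\right) = \left(5 + z\right) - \left(- z^{3} + 9 Y\right) = 5 + z + z^{3} - 9 Y$)
$\left(969 - 819\right) o{\left(-34,-6 - -18 \right)} = \left(969 - 819\right) \left(5 - -12 + \left(-6 - -18\right)^{3} - -306\right) = 150 \left(5 + \left(-6 + 18\right) + \left(-6 + 18\right)^{3} + 306\right) = 150 \left(5 + 12 + 12^{3} + 306\right) = 150 \left(5 + 12 + 1728 + 306\right) = 150 \cdot 2051 = 307650$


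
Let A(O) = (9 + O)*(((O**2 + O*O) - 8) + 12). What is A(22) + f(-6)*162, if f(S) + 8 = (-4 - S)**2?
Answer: 29484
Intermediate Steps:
f(S) = -8 + (-4 - S)**2
A(O) = (4 + 2*O**2)*(9 + O) (A(O) = (9 + O)*(((O**2 + O**2) - 8) + 12) = (9 + O)*((2*O**2 - 8) + 12) = (9 + O)*((-8 + 2*O**2) + 12) = (9 + O)*(4 + 2*O**2) = (4 + 2*O**2)*(9 + O))
A(22) + f(-6)*162 = (36 + 2*22**3 + 4*22 + 18*22**2) + (-8 + (4 - 6)**2)*162 = (36 + 2*10648 + 88 + 18*484) + (-8 + (-2)**2)*162 = (36 + 21296 + 88 + 8712) + (-8 + 4)*162 = 30132 - 4*162 = 30132 - 648 = 29484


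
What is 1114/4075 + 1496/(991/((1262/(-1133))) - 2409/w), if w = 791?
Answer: -462973757606/330140693075 ≈ -1.4024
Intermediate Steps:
1114/4075 + 1496/(991/((1262/(-1133))) - 2409/w) = 1114/4075 + 1496/(991/((1262/(-1133))) - 2409/791) = 1114*(1/4075) + 1496/(991/((1262*(-1/1133))) - 2409*1/791) = 1114/4075 + 1496/(991/(-1262/1133) - 2409/791) = 1114/4075 + 1496/(991*(-1133/1262) - 2409/791) = 1114/4075 + 1496/(-1122803/1262 - 2409/791) = 1114/4075 + 1496/(-891177331/998242) = 1114/4075 + 1496*(-998242/891177331) = 1114/4075 - 135760912/81016121 = -462973757606/330140693075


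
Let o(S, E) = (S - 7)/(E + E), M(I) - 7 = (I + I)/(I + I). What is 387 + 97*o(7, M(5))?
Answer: 387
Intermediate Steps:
M(I) = 8 (M(I) = 7 + (I + I)/(I + I) = 7 + (2*I)/((2*I)) = 7 + (2*I)*(1/(2*I)) = 7 + 1 = 8)
o(S, E) = (-7 + S)/(2*E) (o(S, E) = (-7 + S)/((2*E)) = (-7 + S)*(1/(2*E)) = (-7 + S)/(2*E))
387 + 97*o(7, M(5)) = 387 + 97*((1/2)*(-7 + 7)/8) = 387 + 97*((1/2)*(1/8)*0) = 387 + 97*0 = 387 + 0 = 387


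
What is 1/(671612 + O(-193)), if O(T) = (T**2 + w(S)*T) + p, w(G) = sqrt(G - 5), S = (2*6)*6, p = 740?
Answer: 709601/503531083518 + 193*sqrt(67)/503531083518 ≈ 1.4124e-6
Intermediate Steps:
S = 72 (S = 12*6 = 72)
w(G) = sqrt(-5 + G)
O(T) = 740 + T**2 + T*sqrt(67) (O(T) = (T**2 + sqrt(-5 + 72)*T) + 740 = (T**2 + sqrt(67)*T) + 740 = (T**2 + T*sqrt(67)) + 740 = 740 + T**2 + T*sqrt(67))
1/(671612 + O(-193)) = 1/(671612 + (740 + (-193)**2 - 193*sqrt(67))) = 1/(671612 + (740 + 37249 - 193*sqrt(67))) = 1/(671612 + (37989 - 193*sqrt(67))) = 1/(709601 - 193*sqrt(67))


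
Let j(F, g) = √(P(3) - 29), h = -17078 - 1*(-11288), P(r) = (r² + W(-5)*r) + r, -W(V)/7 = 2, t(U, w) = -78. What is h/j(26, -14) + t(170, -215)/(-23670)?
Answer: 13/3945 + 5790*I*√59/59 ≈ 0.0032953 + 753.79*I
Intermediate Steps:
W(V) = -14 (W(V) = -7*2 = -14)
P(r) = r² - 13*r (P(r) = (r² - 14*r) + r = r² - 13*r)
h = -5790 (h = -17078 + 11288 = -5790)
j(F, g) = I*√59 (j(F, g) = √(3*(-13 + 3) - 29) = √(3*(-10) - 29) = √(-30 - 29) = √(-59) = I*√59)
h/j(26, -14) + t(170, -215)/(-23670) = -5790*(-I*√59/59) - 78/(-23670) = -(-5790)*I*√59/59 - 78*(-1/23670) = 5790*I*√59/59 + 13/3945 = 13/3945 + 5790*I*√59/59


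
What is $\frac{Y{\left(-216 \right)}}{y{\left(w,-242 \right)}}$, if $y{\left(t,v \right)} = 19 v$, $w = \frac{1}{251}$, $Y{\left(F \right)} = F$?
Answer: $\frac{108}{2299} \approx 0.046977$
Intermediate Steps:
$w = \frac{1}{251} \approx 0.0039841$
$\frac{Y{\left(-216 \right)}}{y{\left(w,-242 \right)}} = - \frac{216}{19 \left(-242\right)} = - \frac{216}{-4598} = \left(-216\right) \left(- \frac{1}{4598}\right) = \frac{108}{2299}$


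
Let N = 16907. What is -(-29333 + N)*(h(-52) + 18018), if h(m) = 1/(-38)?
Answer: 223891341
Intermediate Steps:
h(m) = -1/38
-(-29333 + N)*(h(-52) + 18018) = -(-29333 + 16907)*(-1/38 + 18018) = -(-12426)*684683/38 = -1*(-223891341) = 223891341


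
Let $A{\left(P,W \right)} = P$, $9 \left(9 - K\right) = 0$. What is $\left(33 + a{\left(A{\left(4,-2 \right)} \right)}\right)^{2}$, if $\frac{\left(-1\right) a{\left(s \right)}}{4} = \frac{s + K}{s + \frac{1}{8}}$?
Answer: $\frac{452929}{1089} \approx 415.91$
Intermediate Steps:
$K = 9$ ($K = 9 - 0 = 9 + 0 = 9$)
$a{\left(s \right)} = - \frac{4 \left(9 + s\right)}{\frac{1}{8} + s}$ ($a{\left(s \right)} = - 4 \frac{s + 9}{s + \frac{1}{8}} = - 4 \frac{9 + s}{s + \frac{1}{8}} = - 4 \frac{9 + s}{\frac{1}{8} + s} = - \frac{4 \left(9 + s\right)}{\frac{1}{8} + s}$)
$\left(33 + a{\left(A{\left(4,-2 \right)} \right)}\right)^{2} = \left(33 + \frac{32 \left(-9 - 4\right)}{1 + 8 \cdot 4}\right)^{2} = \left(33 + \frac{32 \left(-9 - 4\right)}{1 + 32}\right)^{2} = \left(33 + 32 \cdot \frac{1}{33} \left(-13\right)\right)^{2} = \left(33 - \frac{416}{33}\right)^{2} = \left(\frac{673}{33}\right)^{2} = \frac{452929}{1089}$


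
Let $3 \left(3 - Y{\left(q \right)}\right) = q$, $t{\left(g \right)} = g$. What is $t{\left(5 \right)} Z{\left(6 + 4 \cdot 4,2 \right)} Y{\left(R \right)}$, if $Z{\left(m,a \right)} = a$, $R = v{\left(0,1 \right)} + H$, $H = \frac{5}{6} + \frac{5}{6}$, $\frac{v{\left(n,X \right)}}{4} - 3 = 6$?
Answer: $- \frac{860}{9} \approx -95.556$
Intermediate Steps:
$v{\left(n,X \right)} = 36$ ($v{\left(n,X \right)} = 12 + 4 \cdot 6 = 12 + 24 = 36$)
$H = \frac{5}{3}$ ($H = 5 \cdot \frac{1}{6} + 5 \cdot \frac{1}{6} = \frac{5}{6} + \frac{5}{6} = \frac{5}{3} \approx 1.6667$)
$R = \frac{113}{3}$ ($R = 36 + \frac{5}{3} = \frac{113}{3} \approx 37.667$)
$Y{\left(q \right)} = 3 - \frac{q}{3}$
$t{\left(5 \right)} Z{\left(6 + 4 \cdot 4,2 \right)} Y{\left(R \right)} = 5 \cdot 2 \left(3 - \frac{113}{9}\right) = 10 \left(3 - \frac{113}{9}\right) = 10 \left(- \frac{86}{9}\right) = - \frac{860}{9}$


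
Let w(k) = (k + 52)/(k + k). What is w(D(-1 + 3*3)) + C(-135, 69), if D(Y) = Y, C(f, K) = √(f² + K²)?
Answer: 15/4 + 3*√2554 ≈ 155.36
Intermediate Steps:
C(f, K) = √(K² + f²)
w(k) = (52 + k)/(2*k) (w(k) = (52 + k)/((2*k)) = (52 + k)*(1/(2*k)) = (52 + k)/(2*k))
w(D(-1 + 3*3)) + C(-135, 69) = (52 + (-1 + 3*3))/(2*(-1 + 3*3)) + √(69² + (-135)²) = (52 + (-1 + 9))/(2*(-1 + 9)) + √(4761 + 18225) = (½)*(52 + 8)/8 + √22986 = (½)*(⅛)*60 + 3*√2554 = 15/4 + 3*√2554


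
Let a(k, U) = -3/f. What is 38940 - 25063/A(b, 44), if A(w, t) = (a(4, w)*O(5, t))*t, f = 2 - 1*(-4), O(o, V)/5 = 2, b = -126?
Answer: 8591863/220 ≈ 39054.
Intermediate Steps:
O(o, V) = 10 (O(o, V) = 5*2 = 10)
f = 6 (f = 2 + 4 = 6)
a(k, U) = -1/2 (a(k, U) = -3/6 = -3*1/6 = -1/2)
A(w, t) = -5*t (A(w, t) = (-1/2*10)*t = -5*t)
38940 - 25063/A(b, 44) = 38940 - 25063/((-5*44)) = 38940 - 25063/(-220) = 38940 - 25063*(-1/220) = 38940 + 25063/220 = 8591863/220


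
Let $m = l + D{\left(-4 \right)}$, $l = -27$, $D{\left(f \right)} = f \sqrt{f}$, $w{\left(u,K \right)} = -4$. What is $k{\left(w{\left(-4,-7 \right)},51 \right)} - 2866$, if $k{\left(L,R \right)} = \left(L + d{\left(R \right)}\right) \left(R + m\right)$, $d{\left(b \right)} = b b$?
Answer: $59462 - 20776 i \approx 59462.0 - 20776.0 i$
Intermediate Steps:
$D{\left(f \right)} = f^{\frac{3}{2}}$
$m = -27 - 8 i$ ($m = -27 + \left(-4\right)^{\frac{3}{2}} = -27 - 8 i \approx -27.0 - 8.0 i$)
$d{\left(b \right)} = b^{2}$
$k{\left(L,R \right)} = \left(L + R^{2}\right) \left(-27 + R - 8 i\right)$ ($k{\left(L,R \right)} = \left(L + R^{2}\right) \left(R - \left(27 + 8 i\right)\right) = \left(L + R^{2}\right) \left(-27 + R - 8 i\right)$)
$k{\left(w{\left(-4,-7 \right)},51 \right)} - 2866 = \left(51^{3} - 204 - - 4 \left(27 + 8 i\right) - 51^{2} \left(27 + 8 i\right)\right) - 2866 = \left(132651 - 204 + \left(108 + 32 i\right) - 2601 \left(27 + 8 i\right)\right) - 2866 = \left(132651 - 204 + \left(108 + 32 i\right) - \left(70227 + 20808 i\right)\right) - 2866 = \left(62328 - 20776 i\right) - 2866 = 59462 - 20776 i$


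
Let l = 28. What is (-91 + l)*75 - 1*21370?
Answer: -26095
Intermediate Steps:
(-91 + l)*75 - 1*21370 = (-91 + 28)*75 - 1*21370 = -63*75 - 21370 = -4725 - 21370 = -26095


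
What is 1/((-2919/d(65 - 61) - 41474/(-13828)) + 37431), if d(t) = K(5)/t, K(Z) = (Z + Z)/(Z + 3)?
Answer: 34570/971181899 ≈ 3.5596e-5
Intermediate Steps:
K(Z) = 2*Z/(3 + Z) (K(Z) = (2*Z)/(3 + Z) = 2*Z/(3 + Z))
d(t) = 5/(4*t) (d(t) = (2*5/(3 + 5))/t = (2*5/8)/t = (2*5*(⅛))/t = 5/(4*t))
1/((-2919/d(65 - 61) - 41474/(-13828)) + 37431) = 1/((-2919/(5/(4*(65 - 61))) - 41474/(-13828)) + 37431) = 1/((-2919/((5/4)/4) - 41474*(-1/13828)) + 37431) = 1/((-2919/((5/4)*(¼)) + 20737/6914) + 37431) = 1/((-2919/5/16 + 20737/6914) + 37431) = 1/((-2919*16/5 + 20737/6914) + 37431) = 1/((-46704/5 + 20737/6914) + 37431) = 1/(-322807771/34570 + 37431) = 1/(971181899/34570) = 34570/971181899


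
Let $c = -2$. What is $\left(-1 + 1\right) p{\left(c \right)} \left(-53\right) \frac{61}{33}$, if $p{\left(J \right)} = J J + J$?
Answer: $0$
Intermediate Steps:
$p{\left(J \right)} = J + J^{2}$ ($p{\left(J \right)} = J^{2} + J = J + J^{2}$)
$\left(-1 + 1\right) p{\left(c \right)} \left(-53\right) \frac{61}{33} = \left(-1 + 1\right) \left(- 2 \left(1 - 2\right)\right) \left(-53\right) \frac{61}{33} = 0 \left(\left(-2\right) \left(-1\right)\right) \left(-53\right) 61 \cdot \frac{1}{33} = 0 \cdot 2 \left(-53\right) \frac{61}{33} = 0 \left(-53\right) \frac{61}{33} = 0 \cdot \frac{61}{33} = 0$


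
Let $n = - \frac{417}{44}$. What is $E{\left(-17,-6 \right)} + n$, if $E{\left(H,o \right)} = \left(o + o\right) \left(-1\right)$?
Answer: $\frac{111}{44} \approx 2.5227$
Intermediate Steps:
$E{\left(H,o \right)} = - 2 o$ ($E{\left(H,o \right)} = 2 o \left(-1\right) = - 2 o$)
$n = - \frac{417}{44}$ ($n = \left(-417\right) \frac{1}{44} = - \frac{417}{44} \approx -9.4773$)
$E{\left(-17,-6 \right)} + n = \left(-2\right) \left(-6\right) - \frac{417}{44} = 12 - \frac{417}{44} = \frac{111}{44}$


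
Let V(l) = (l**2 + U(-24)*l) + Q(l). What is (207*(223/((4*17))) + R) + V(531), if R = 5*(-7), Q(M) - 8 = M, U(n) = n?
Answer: 18387189/68 ≈ 2.7040e+5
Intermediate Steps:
Q(M) = 8 + M
R = -35
V(l) = 8 + l**2 - 23*l (V(l) = (l**2 - 24*l) + (8 + l) = 8 + l**2 - 23*l)
(207*(223/((4*17))) + R) + V(531) = (207*(223/((4*17))) - 35) + (8 + 531**2 - 23*531) = (207*(223/68) - 35) + (8 + 281961 - 12213) = (207*(223*(1/68)) - 35) + 269756 = (207*(223/68) - 35) + 269756 = (46161/68 - 35) + 269756 = 43781/68 + 269756 = 18387189/68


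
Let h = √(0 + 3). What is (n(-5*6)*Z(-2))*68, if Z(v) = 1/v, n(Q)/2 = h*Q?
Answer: 2040*√3 ≈ 3533.4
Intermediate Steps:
h = √3 ≈ 1.7320
n(Q) = 2*Q*√3 (n(Q) = 2*(√3*Q) = 2*(Q*√3) = 2*Q*√3)
(n(-5*6)*Z(-2))*68 = ((2*(-5*6)*√3)/(-2))*68 = ((2*(-30)*√3)*(-½))*68 = (-60*√3*(-½))*68 = (30*√3)*68 = 2040*√3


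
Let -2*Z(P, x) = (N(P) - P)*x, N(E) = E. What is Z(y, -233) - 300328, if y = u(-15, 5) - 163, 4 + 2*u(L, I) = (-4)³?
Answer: -300328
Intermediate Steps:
u(L, I) = -34 (u(L, I) = -2 + (½)*(-4)³ = -2 + (½)*(-64) = -2 - 32 = -34)
y = -197 (y = -34 - 163 = -197)
Z(P, x) = 0 (Z(P, x) = -(P - P)*x/2 = -0*x = -½*0 = 0)
Z(y, -233) - 300328 = 0 - 300328 = -300328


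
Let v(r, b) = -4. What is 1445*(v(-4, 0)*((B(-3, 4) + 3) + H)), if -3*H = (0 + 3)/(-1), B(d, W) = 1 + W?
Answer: -52020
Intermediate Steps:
H = 1 (H = -(0 + 3)/(3*(-1)) = -(-1) = -⅓*(-3) = 1)
1445*(v(-4, 0)*((B(-3, 4) + 3) + H)) = 1445*(-4*(((1 + 4) + 3) + 1)) = 1445*(-4*((5 + 3) + 1)) = 1445*(-4*(8 + 1)) = 1445*(-4*9) = 1445*(-36) = -52020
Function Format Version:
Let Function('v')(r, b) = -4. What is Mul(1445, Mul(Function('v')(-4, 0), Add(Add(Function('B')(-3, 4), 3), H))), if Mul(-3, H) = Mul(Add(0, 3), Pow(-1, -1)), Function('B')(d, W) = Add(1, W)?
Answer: -52020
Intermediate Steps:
H = 1 (H = Mul(Rational(-1, 3), Mul(Add(0, 3), Pow(-1, -1))) = Mul(Rational(-1, 3), Mul(3, -1)) = Mul(Rational(-1, 3), -3) = 1)
Mul(1445, Mul(Function('v')(-4, 0), Add(Add(Function('B')(-3, 4), 3), H))) = Mul(1445, Mul(-4, Add(Add(Add(1, 4), 3), 1))) = Mul(1445, Mul(-4, Add(Add(5, 3), 1))) = Mul(1445, Mul(-4, Add(8, 1))) = Mul(1445, Mul(-4, 9)) = Mul(1445, -36) = -52020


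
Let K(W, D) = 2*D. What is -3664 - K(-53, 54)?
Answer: -3772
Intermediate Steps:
-3664 - K(-53, 54) = -3664 - 2*54 = -3664 - 1*108 = -3664 - 108 = -3772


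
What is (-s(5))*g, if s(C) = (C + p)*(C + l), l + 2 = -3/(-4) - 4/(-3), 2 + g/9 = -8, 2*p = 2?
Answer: 2745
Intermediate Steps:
p = 1 (p = (½)*2 = 1)
g = -90 (g = -18 + 9*(-8) = -18 - 72 = -90)
l = 1/12 (l = -2 + (-3/(-4) - 4/(-3)) = -2 + (-3*(-¼) - 4*(-⅓)) = -2 + (¾ + 4/3) = -2 + 25/12 = 1/12 ≈ 0.083333)
s(C) = (1 + C)*(1/12 + C) (s(C) = (C + 1)*(C + 1/12) = (1 + C)*(1/12 + C))
(-s(5))*g = -(1/12 + 5² + (13/12)*5)*(-90) = -(1/12 + 25 + 65/12)*(-90) = -1*61/2*(-90) = -61/2*(-90) = 2745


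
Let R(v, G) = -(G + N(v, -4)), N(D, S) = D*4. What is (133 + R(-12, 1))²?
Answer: 32400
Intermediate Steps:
N(D, S) = 4*D
R(v, G) = -G - 4*v (R(v, G) = -(G + 4*v) = -G - 4*v)
(133 + R(-12, 1))² = (133 + (-1*1 - 4*(-12)))² = (133 + (-1 + 48))² = (133 + 47)² = 180² = 32400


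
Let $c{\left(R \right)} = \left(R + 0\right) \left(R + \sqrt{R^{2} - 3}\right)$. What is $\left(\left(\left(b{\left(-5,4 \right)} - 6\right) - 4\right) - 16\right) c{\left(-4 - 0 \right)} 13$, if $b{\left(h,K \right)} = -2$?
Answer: $-5824 + 1456 \sqrt{13} \approx -574.32$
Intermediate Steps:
$c{\left(R \right)} = R \left(R + \sqrt{-3 + R^{2}}\right)$
$\left(\left(\left(b{\left(-5,4 \right)} - 6\right) - 4\right) - 16\right) c{\left(-4 - 0 \right)} 13 = \left(\left(\left(-2 - 6\right) - 4\right) - 16\right) \left(-4 - 0\right) \left(\left(-4 - 0\right) + \sqrt{-3 + \left(-4 - 0\right)^{2}}\right) 13 = \left(\left(-8 - 4\right) - 16\right) \left(-4 + 0\right) \left(\left(-4 + 0\right) + \sqrt{-3 + \left(-4 + 0\right)^{2}}\right) 13 = \left(-12 - 16\right) \left(- 4 \left(-4 + \sqrt{-3 + \left(-4\right)^{2}}\right)\right) 13 = - 28 \left(- 4 \left(-4 + \sqrt{-3 + 16}\right)\right) 13 = - 28 \left(- 4 \left(-4 + \sqrt{13}\right)\right) 13 = - 28 \left(16 - 4 \sqrt{13}\right) 13 = \left(-448 + 112 \sqrt{13}\right) 13 = -5824 + 1456 \sqrt{13}$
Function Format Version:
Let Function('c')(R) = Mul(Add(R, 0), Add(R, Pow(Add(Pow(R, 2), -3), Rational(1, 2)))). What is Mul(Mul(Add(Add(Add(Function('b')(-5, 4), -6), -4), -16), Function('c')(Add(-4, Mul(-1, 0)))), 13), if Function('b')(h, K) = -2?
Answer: Add(-5824, Mul(1456, Pow(13, Rational(1, 2)))) ≈ -574.32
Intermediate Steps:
Function('c')(R) = Mul(R, Add(R, Pow(Add(-3, Pow(R, 2)), Rational(1, 2))))
Mul(Mul(Add(Add(Add(Function('b')(-5, 4), -6), -4), -16), Function('c')(Add(-4, Mul(-1, 0)))), 13) = Mul(Mul(Add(Add(Add(-2, -6), -4), -16), Mul(Add(-4, Mul(-1, 0)), Add(Add(-4, Mul(-1, 0)), Pow(Add(-3, Pow(Add(-4, Mul(-1, 0)), 2)), Rational(1, 2))))), 13) = Mul(Mul(Add(Add(-8, -4), -16), Mul(Add(-4, 0), Add(Add(-4, 0), Pow(Add(-3, Pow(Add(-4, 0), 2)), Rational(1, 2))))), 13) = Mul(Mul(Add(-12, -16), Mul(-4, Add(-4, Pow(Add(-3, Pow(-4, 2)), Rational(1, 2))))), 13) = Mul(Mul(-28, Mul(-4, Add(-4, Pow(Add(-3, 16), Rational(1, 2))))), 13) = Mul(Mul(-28, Mul(-4, Add(-4, Pow(13, Rational(1, 2))))), 13) = Mul(Mul(-28, Add(16, Mul(-4, Pow(13, Rational(1, 2))))), 13) = Mul(Add(-448, Mul(112, Pow(13, Rational(1, 2)))), 13) = Add(-5824, Mul(1456, Pow(13, Rational(1, 2))))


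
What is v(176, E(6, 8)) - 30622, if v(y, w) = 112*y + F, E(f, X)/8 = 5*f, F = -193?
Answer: -11103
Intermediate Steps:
E(f, X) = 40*f (E(f, X) = 8*(5*f) = 40*f)
v(y, w) = -193 + 112*y (v(y, w) = 112*y - 193 = -193 + 112*y)
v(176, E(6, 8)) - 30622 = (-193 + 112*176) - 30622 = (-193 + 19712) - 30622 = 19519 - 30622 = -11103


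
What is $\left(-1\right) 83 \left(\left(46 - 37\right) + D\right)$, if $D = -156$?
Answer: $12201$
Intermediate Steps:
$\left(-1\right) 83 \left(\left(46 - 37\right) + D\right) = \left(-1\right) 83 \left(\left(46 - 37\right) - 156\right) = - 83 \left(\left(46 - 37\right) - 156\right) = - 83 \left(9 - 156\right) = \left(-83\right) \left(-147\right) = 12201$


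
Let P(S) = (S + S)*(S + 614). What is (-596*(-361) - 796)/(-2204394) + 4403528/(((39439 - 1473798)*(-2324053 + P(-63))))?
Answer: -367955677421568964/3783961498051579317 ≈ -0.097241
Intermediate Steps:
P(S) = 2*S*(614 + S) (P(S) = (2*S)*(614 + S) = 2*S*(614 + S))
(-596*(-361) - 796)/(-2204394) + 4403528/(((39439 - 1473798)*(-2324053 + P(-63)))) = (-596*(-361) - 796)/(-2204394) + 4403528/(((39439 - 1473798)*(-2324053 + 2*(-63)*(614 - 63)))) = (215156 - 796)*(-1/2204394) + 4403528/((-1434359*(-2324053 + 2*(-63)*551))) = 214360*(-1/2204394) + 4403528/((-1434359*(-2324053 - 69426))) = -107180/1102197 + 4403528/((-1434359*(-2393479))) = -107180/1102197 + 4403528/3433108144961 = -367955677421568964/3783961498051579317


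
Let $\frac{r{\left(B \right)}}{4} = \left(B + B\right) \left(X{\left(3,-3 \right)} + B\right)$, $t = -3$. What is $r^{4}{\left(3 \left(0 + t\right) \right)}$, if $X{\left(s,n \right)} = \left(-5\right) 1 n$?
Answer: $34828517376$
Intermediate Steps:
$X{\left(s,n \right)} = - 5 n$
$r{\left(B \right)} = 8 B \left(15 + B\right)$ ($r{\left(B \right)} = 4 \left(B + B\right) \left(\left(-5\right) \left(-3\right) + B\right) = 4 \cdot 2 B \left(15 + B\right) = 8 B \left(15 + B\right)$)
$r^{4}{\left(3 \left(0 + t\right) \right)} = \left(8 \cdot 3 \left(0 - 3\right) \left(15 + 3 \left(0 - 3\right)\right)\right)^{4} = \left(8 \cdot 3 \left(-3\right) \left(15 + 3 \left(-3\right)\right)\right)^{4} = \left(8 \left(-9\right) \left(15 - 9\right)\right)^{4} = \left(8 \left(-9\right) 6\right)^{4} = \left(-432\right)^{4} = 34828517376$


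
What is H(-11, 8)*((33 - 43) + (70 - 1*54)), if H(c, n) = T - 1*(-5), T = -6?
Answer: -6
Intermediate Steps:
H(c, n) = -1 (H(c, n) = -6 - 1*(-5) = -6 + 5 = -1)
H(-11, 8)*((33 - 43) + (70 - 1*54)) = -((33 - 43) + (70 - 1*54)) = -(-10 + (70 - 54)) = -(-10 + 16) = -1*6 = -6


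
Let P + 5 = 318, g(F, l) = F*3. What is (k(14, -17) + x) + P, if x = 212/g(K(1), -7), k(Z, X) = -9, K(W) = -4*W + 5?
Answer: 1124/3 ≈ 374.67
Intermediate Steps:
K(W) = 5 - 4*W
g(F, l) = 3*F
P = 313 (P = -5 + 318 = 313)
x = 212/3 (x = 212/((3*(5 - 4*1))) = 212/((3*(5 - 4))) = 212/((3*1)) = 212/3 ≈ 70.667)
(k(14, -17) + x) + P = (-9 + 212/3) + 313 = 185/3 + 313 = 1124/3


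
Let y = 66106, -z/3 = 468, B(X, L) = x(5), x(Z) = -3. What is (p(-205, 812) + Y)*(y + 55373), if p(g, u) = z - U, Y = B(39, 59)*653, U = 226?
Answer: -435988131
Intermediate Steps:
B(X, L) = -3
z = -1404 (z = -3*468 = -1404)
Y = -1959 (Y = -3*653 = -1959)
p(g, u) = -1630 (p(g, u) = -1404 - 1*226 = -1404 - 226 = -1630)
(p(-205, 812) + Y)*(y + 55373) = (-1630 - 1959)*(66106 + 55373) = -3589*121479 = -435988131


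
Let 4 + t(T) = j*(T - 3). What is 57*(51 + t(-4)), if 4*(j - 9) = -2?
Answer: -1425/2 ≈ -712.50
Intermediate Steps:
j = 17/2 (j = 9 + (¼)*(-2) = 9 - ½ = 17/2 ≈ 8.5000)
t(T) = -59/2 + 17*T/2 (t(T) = -4 + 17*(T - 3)/2 = -4 + 17*(-3 + T)/2 = -4 + (-51/2 + 17*T/2) = -59/2 + 17*T/2)
57*(51 + t(-4)) = 57*(51 + (-59/2 + (17/2)*(-4))) = 57*(51 + (-59/2 - 34)) = 57*(51 - 127/2) = 57*(-25/2) = -1425/2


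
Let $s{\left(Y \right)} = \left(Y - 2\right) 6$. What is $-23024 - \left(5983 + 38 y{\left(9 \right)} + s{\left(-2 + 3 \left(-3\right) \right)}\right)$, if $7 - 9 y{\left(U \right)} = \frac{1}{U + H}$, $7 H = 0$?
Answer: $- \frac{2345605}{81} \approx -28958.0$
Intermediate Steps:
$H = 0$ ($H = \frac{1}{7} \cdot 0 = 0$)
$y{\left(U \right)} = \frac{7}{9} - \frac{1}{9 U}$ ($y{\left(U \right)} = \frac{7}{9} - \frac{1}{9 \left(U + 0\right)} = \frac{7}{9} - \frac{1}{9 U}$)
$s{\left(Y \right)} = -12 + 6 Y$ ($s{\left(Y \right)} = \left(-2 + Y\right) 6 = -12 + 6 Y$)
$-23024 - \left(5983 + 38 y{\left(9 \right)} + s{\left(-2 + 3 \left(-3\right) \right)}\right) = -23024 - \left(5971 + 6 \left(-2 + 3 \left(-3\right)\right) + 38 \cdot \frac{1}{9} \cdot \frac{1}{9} \left(-1 + 7 \cdot 9\right)\right) = -23024 - \left(5971 + 6 \left(-2 - 9\right) + 38 \cdot \frac{1}{9} \cdot \frac{1}{9} \left(-1 + 63\right)\right) = -23024 - \left(5971 - 66 + 38 \cdot \frac{1}{9} \cdot \frac{1}{9} \cdot 62\right) = -23024 - \left(5905 + \frac{2356}{81}\right) = -23024 - \frac{480661}{81} = - \frac{2345605}{81}$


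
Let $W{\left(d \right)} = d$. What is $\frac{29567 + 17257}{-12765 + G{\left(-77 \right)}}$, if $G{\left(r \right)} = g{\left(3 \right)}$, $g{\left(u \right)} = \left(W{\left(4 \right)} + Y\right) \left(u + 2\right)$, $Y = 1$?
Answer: $- \frac{11706}{3185} \approx -3.6754$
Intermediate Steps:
$g{\left(u \right)} = 10 + 5 u$ ($g{\left(u \right)} = \left(4 + 1\right) \left(u + 2\right) = 5 \left(2 + u\right) = 10 + 5 u$)
$G{\left(r \right)} = 25$ ($G{\left(r \right)} = 10 + 5 \cdot 3 = 10 + 15 = 25$)
$\frac{29567 + 17257}{-12765 + G{\left(-77 \right)}} = \frac{29567 + 17257}{-12765 + 25} = \frac{46824}{-12740} = 46824 \left(- \frac{1}{12740}\right) = - \frac{11706}{3185}$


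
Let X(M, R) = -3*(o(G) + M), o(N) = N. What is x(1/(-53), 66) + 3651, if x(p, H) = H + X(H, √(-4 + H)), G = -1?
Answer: 3522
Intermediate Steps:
X(M, R) = 3 - 3*M (X(M, R) = -3*(-1 + M) = 3 - 3*M)
x(p, H) = 3 - 2*H (x(p, H) = H + (3 - 3*H) = 3 - 2*H)
x(1/(-53), 66) + 3651 = (3 - 2*66) + 3651 = (3 - 132) + 3651 = -129 + 3651 = 3522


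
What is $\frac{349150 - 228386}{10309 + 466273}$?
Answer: $\frac{60382}{238291} \approx 0.2534$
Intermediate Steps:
$\frac{349150 - 228386}{10309 + 466273} = \frac{120764}{476582} = 120764 \cdot \frac{1}{476582} = \frac{60382}{238291}$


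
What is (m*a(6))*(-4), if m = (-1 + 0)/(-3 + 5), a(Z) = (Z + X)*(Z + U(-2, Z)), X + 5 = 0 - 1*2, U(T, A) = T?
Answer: -8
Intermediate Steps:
X = -7 (X = -5 + (0 - 1*2) = -5 + (0 - 2) = -5 - 2 = -7)
a(Z) = (-7 + Z)*(-2 + Z) (a(Z) = (Z - 7)*(Z - 2) = (-7 + Z)*(-2 + Z))
m = -1/2 ≈ -0.50000
(m*a(6))*(-4) = -(14 + 6**2 - 9*6)/2*(-4) = -(14 + 36 - 54)/2*(-4) = -1/2*(-4)*(-4) = 2*(-4) = -8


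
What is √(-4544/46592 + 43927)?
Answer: √5820138870/364 ≈ 209.59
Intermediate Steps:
√(-4544/46592 + 43927) = √(-4544*1/46592 + 43927) = √(-71/728 + 43927) = √(31978785/728) = √5820138870/364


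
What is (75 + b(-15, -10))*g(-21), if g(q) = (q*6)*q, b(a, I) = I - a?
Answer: 211680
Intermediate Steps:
g(q) = 6*q² (g(q) = (6*q)*q = 6*q²)
(75 + b(-15, -10))*g(-21) = (75 + (-10 - 1*(-15)))*(6*(-21)²) = (75 + (-10 + 15))*(6*441) = (75 + 5)*2646 = 80*2646 = 211680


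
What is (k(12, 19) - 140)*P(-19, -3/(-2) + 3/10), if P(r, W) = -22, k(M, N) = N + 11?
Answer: 2420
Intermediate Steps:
k(M, N) = 11 + N
(k(12, 19) - 140)*P(-19, -3/(-2) + 3/10) = ((11 + 19) - 140)*(-22) = (30 - 140)*(-22) = -110*(-22) = 2420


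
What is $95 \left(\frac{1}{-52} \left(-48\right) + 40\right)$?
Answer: $\frac{50540}{13} \approx 3887.7$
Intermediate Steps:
$95 \left(\frac{1}{-52} \left(-48\right) + 40\right) = 95 \left(\left(- \frac{1}{52}\right) \left(-48\right) + 40\right) = 95 \left(\frac{12}{13} + 40\right) = 95 \cdot \frac{532}{13} = \frac{50540}{13}$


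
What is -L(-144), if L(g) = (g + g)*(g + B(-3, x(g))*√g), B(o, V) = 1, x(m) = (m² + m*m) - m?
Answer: -41472 + 3456*I ≈ -41472.0 + 3456.0*I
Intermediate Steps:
x(m) = -m + 2*m² (x(m) = (m² + m²) - m = 2*m² - m = -m + 2*m²)
L(g) = 2*g*(g + √g) (L(g) = (g + g)*(g + 1*√g) = (2*g)*(g + √g) = 2*g*(g + √g))
-L(-144) = -(2*(-144)² + 2*(-144)^(3/2)) = -(2*20736 + 2*(-1728*I)) = -(41472 - 3456*I) = -41472 + 3456*I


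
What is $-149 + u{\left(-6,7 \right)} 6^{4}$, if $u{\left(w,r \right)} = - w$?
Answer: $7627$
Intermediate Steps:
$-149 + u{\left(-6,7 \right)} 6^{4} = -149 + \left(-1\right) \left(-6\right) 6^{4} = -149 + 6 \cdot 1296 = -149 + 7776 = 7627$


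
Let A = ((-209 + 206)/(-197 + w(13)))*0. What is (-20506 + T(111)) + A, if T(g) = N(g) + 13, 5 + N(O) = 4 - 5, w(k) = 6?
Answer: -20499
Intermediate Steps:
N(O) = -6 (N(O) = -5 + (4 - 5) = -5 - 1 = -6)
T(g) = 7 (T(g) = -6 + 13 = 7)
A = 0 (A = ((-209 + 206)/(-197 + 6))*0 = -3/(-191)*0 = -3*(-1/191)*0 = (3/191)*0 = 0)
(-20506 + T(111)) + A = (-20506 + 7) + 0 = -20499 + 0 = -20499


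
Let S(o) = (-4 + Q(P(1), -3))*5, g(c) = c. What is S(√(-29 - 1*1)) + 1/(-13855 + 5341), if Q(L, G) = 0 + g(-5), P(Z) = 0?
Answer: -383131/8514 ≈ -45.000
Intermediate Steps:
Q(L, G) = -5 (Q(L, G) = 0 - 5 = -5)
S(o) = -45 (S(o) = (-4 - 5)*5 = -9*5 = -45)
S(√(-29 - 1*1)) + 1/(-13855 + 5341) = -45 + 1/(-13855 + 5341) = -45 + 1/(-8514) = -45 - 1/8514 = -383131/8514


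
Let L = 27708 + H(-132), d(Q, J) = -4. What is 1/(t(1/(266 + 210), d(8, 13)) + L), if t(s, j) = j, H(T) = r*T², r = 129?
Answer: 1/2275400 ≈ 4.3948e-7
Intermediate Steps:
H(T) = 129*T²
L = 2275404 (L = 27708 + 129*(-132)² = 27708 + 129*17424 = 27708 + 2247696 = 2275404)
1/(t(1/(266 + 210), d(8, 13)) + L) = 1/(-4 + 2275404) = 1/2275400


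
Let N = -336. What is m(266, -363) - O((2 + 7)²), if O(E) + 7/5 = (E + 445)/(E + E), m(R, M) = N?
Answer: -136828/405 ≈ -337.85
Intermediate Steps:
m(R, M) = -336
O(E) = -7/5 + (445 + E)/(2*E) (O(E) = -7/5 + (E + 445)/(E + E) = -7/5 + (445 + E)/((2*E)) = -7/5 + (445 + E)*(1/(2*E)) = -7/5 + (445 + E)/(2*E))
m(266, -363) - O((2 + 7)²) = -336 - (2225 - 9*(2 + 7)²)/(10*((2 + 7)²)) = -336 - (2225 - 9*9²)/(10*(9²)) = -336 - (2225 - 9*81)/(10*81) = -336 - (2225 - 729)/(10*81) = -336 - 1496/(10*81) = -336 - 1*748/405 = -336 - 748/405 = -136828/405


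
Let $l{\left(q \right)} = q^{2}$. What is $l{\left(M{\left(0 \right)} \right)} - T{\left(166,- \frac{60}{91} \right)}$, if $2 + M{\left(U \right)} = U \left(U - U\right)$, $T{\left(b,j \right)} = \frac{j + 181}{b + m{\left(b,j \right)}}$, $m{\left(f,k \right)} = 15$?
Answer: $\frac{49473}{16471} \approx 3.0036$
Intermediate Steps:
$T{\left(b,j \right)} = \frac{181 + j}{15 + b}$ ($T{\left(b,j \right)} = \frac{j + 181}{b + 15} = \frac{181 + j}{15 + b}$)
$M{\left(U \right)} = -2$ ($M{\left(U \right)} = -2 + U \left(U - U\right) = -2 + U 0 = -2 + 0 = -2$)
$l{\left(M{\left(0 \right)} \right)} - T{\left(166,- \frac{60}{91} \right)} = \left(-2\right)^{2} - \frac{181 - \frac{60}{91}}{15 + 166} = 4 - \frac{181 - \frac{60}{91}}{181} = 4 - \frac{1}{181} \cdot \frac{16411}{91} = 4 - \frac{16411}{16471} = \frac{49473}{16471}$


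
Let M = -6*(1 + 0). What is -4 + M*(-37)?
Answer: 218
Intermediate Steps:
M = -6 (M = -6*1 = -6)
-4 + M*(-37) = -4 - 6*(-37) = -4 + 222 = 218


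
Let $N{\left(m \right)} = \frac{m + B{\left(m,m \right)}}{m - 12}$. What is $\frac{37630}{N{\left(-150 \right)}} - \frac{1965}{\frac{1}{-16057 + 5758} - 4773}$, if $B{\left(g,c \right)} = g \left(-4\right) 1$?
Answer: $- \frac{3329507720277}{245785640} \approx -13546.0$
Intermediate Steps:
$B{\left(g,c \right)} = - 4 g$ ($B{\left(g,c \right)} = - 4 g 1 = - 4 g$)
$N{\left(m \right)} = - \frac{3 m}{-12 + m}$ ($N{\left(m \right)} = \frac{m - 4 m}{m - 12} = \frac{\left(-3\right) m}{-12 + m} = - \frac{3 m}{-12 + m}$)
$\frac{37630}{N{\left(-150 \right)}} - \frac{1965}{\frac{1}{-16057 + 5758} - 4773} = \frac{37630}{\left(-3\right) \left(-150\right) \frac{1}{-12 - 150}} - \frac{1965}{\frac{1}{-16057 + 5758} - 4773} = \frac{37630}{\left(-3\right) \left(-150\right) \frac{1}{-162}} - \frac{1965}{\frac{1}{-10299} - 4773} = \frac{37630}{\left(-3\right) \left(-150\right) \left(- \frac{1}{162}\right)} - \frac{1965}{- \frac{1}{10299} - 4773} = \frac{37630}{- \frac{25}{9}} - \frac{1965}{- \frac{49157128}{10299}} = 37630 \left(- \frac{9}{25}\right) - - \frac{20237535}{49157128} = - \frac{67734}{5} + \frac{20237535}{49157128} = - \frac{3329507720277}{245785640}$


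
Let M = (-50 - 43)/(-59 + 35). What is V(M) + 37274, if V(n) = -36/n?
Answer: 1155206/31 ≈ 37265.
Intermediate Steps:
M = 31/8 (M = -93/(-24) = -93*(-1/24) = 31/8 ≈ 3.8750)
V(M) + 37274 = -36/31/8 + 37274 = -36*8/31 + 37274 = -288/31 + 37274 = 1155206/31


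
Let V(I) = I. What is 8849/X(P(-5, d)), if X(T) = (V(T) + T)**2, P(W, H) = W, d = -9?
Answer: 8849/100 ≈ 88.490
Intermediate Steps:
X(T) = 4*T**2 (X(T) = (T + T)**2 = (2*T)**2 = 4*T**2)
8849/X(P(-5, d)) = 8849/((4*(-5)**2)) = 8849/((4*25)) = 8849/100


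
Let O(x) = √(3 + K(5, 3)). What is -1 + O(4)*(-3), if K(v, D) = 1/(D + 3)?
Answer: -1 - √114/2 ≈ -6.3385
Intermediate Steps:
K(v, D) = 1/(3 + D)
O(x) = √114/6 (O(x) = √(3 + 1/(3 + 3)) = √(3 + 1/6) = √(3 + ⅙) = √(19/6) = √114/6)
-1 + O(4)*(-3) = -1 + (√114/6)*(-3) = -1 - √114/2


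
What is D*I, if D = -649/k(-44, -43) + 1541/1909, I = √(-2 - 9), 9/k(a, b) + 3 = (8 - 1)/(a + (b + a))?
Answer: 21625793*I*√11/97857 ≈ 732.95*I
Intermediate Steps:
k(a, b) = 9/(-3 + 7/(b + 2*a)) (k(a, b) = 9/(-3 + (8 - 1)/(a + (b + a))) = 9/(-3 + 7/(a + (a + b))) = 9/(-3 + 7/(b + 2*a)))
I = I*√11 (I = √(-11) = I*√11 ≈ 3.3166*I)
D = 21625793/97857 (D = -649*(-7 + 3*(-43) + 6*(-44))/(9*(-1*(-43) - 2*(-44))) + 1541/1909 = -649*(-7 - 129 - 264)/(9*(43 + 88)) + 1541*(1/1909) = -649/(9*131/(-400)) + 67/83 = -649/(9*(-1/400)*131) + 67/83 = -649/(-1179/400) + 67/83 = -649*(-400/1179) + 67/83 = 259600/1179 + 67/83 = 21625793/97857 ≈ 220.99)
D*I = 21625793*(I*√11)/97857 = 21625793*I*√11/97857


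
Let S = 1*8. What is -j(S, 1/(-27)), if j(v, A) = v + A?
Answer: -215/27 ≈ -7.9630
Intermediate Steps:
S = 8
j(v, A) = A + v
-j(S, 1/(-27)) = -(1/(-27) + 8) = -(-1/27 + 8) = -1*215/27 = -215/27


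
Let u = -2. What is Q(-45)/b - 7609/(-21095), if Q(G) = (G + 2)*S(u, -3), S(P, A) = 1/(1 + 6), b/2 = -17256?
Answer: 1839119741/5096214480 ≈ 0.36088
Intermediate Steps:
b = -34512 (b = 2*(-17256) = -34512)
S(P, A) = ⅐ (S(P, A) = 1/7 = ⅐)
Q(G) = 2/7 + G/7 (Q(G) = (G + 2)*(⅐) = (2 + G)*(⅐) = 2/7 + G/7)
Q(-45)/b - 7609/(-21095) = (2/7 + (⅐)*(-45))/(-34512) - 7609/(-21095) = (2/7 - 45/7)*(-1/34512) - 7609*(-1/21095) = -43/7*(-1/34512) + 7609/21095 = 43/241584 + 7609/21095 = 1839119741/5096214480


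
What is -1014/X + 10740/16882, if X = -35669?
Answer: 200101704/301082029 ≈ 0.66461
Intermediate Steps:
-1014/X + 10740/16882 = -1014/(-35669) + 10740/16882 = -1014*(-1/35669) + 10740*(1/16882) = 1014/35669 + 5370/8441 = 200101704/301082029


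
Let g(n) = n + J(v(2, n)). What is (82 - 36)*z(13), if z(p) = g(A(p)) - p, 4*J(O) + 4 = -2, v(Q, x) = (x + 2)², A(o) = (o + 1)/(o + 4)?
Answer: -10695/17 ≈ -629.12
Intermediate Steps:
A(o) = (1 + o)/(4 + o)
v(Q, x) = (2 + x)²
J(O) = -3/2 (J(O) = -1 + (¼)*(-2) = -1 - ½ = -3/2)
g(n) = -3/2 + n (g(n) = n - 3/2 = -3/2 + n)
z(p) = -3/2 - p + (1 + p)/(4 + p) (z(p) = (-3/2 + (1 + p)/(4 + p)) - p = -3/2 - p + (1 + p)/(4 + p))
(82 - 36)*z(13) = (82 - 36)*((-5 - 1*13² - 9/2*13)/(4 + 13)) = 46*((-5 - 1*169 - 117/2)/17) = 46*((-5 - 169 - 117/2)/17) = 46*((1/17)*(-465/2)) = 46*(-465/34) = -10695/17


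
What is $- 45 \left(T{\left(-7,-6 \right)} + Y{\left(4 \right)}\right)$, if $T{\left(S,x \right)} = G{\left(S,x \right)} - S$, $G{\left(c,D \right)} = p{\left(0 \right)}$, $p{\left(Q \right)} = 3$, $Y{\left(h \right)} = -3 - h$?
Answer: $-135$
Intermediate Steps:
$G{\left(c,D \right)} = 3$
$T{\left(S,x \right)} = 3 - S$
$- 45 \left(T{\left(-7,-6 \right)} + Y{\left(4 \right)}\right) = - 45 \left(\left(3 - -7\right) - 7\right) = - 45 \left(\left(3 + 7\right) - 7\right) = - 45 \left(10 - 7\right) = \left(-45\right) 3 = -135$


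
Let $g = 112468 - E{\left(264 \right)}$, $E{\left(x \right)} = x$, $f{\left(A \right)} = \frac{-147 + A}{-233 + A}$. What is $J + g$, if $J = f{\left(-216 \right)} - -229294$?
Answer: $\frac{153332965}{449} \approx 3.415 \cdot 10^{5}$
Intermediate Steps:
$f{\left(A \right)} = \frac{-147 + A}{-233 + A}$
$g = 112204$ ($g = 112468 - 264 = 112204$)
$J = \frac{102953369}{449}$ ($J = \frac{-147 - 216}{-233 - 216} - -229294 = \frac{1}{-449} \left(-363\right) + 229294 = \left(- \frac{1}{449}\right) \left(-363\right) + 229294 = \frac{363}{449} + 229294 = \frac{102953369}{449} \approx 2.2929 \cdot 10^{5}$)
$J + g = \frac{102953369}{449} + 112204 = \frac{153332965}{449}$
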